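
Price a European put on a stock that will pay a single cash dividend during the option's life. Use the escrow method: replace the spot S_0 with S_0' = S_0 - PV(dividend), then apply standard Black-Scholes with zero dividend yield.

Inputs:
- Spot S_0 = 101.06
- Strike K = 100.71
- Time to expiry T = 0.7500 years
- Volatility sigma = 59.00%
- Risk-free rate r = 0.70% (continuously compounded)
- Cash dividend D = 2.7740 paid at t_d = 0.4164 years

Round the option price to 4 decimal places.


Answer: Price = 20.9689

Derivation:
PV(D) = D * exp(-r * t_d) = 2.7740 * 0.99708944 = 2.76592612
S_0' = S_0 - PV(D) = 101.0600 - 2.76592612 = 98.29407388
d1 = (ln(S_0'/K) + (r + sigma^2/2)*T) / (sigma*sqrt(T)) = 0.21823085
d2 = d1 - sigma*sqrt(T) = -0.29272414
exp(-rT) = 0.99476376
N(-d1) = 0.41362463; N(-d2) = 0.61513349
P = K * exp(-rT) * N(-d2) - S_0' * N(-d1) = 100.7100 * 0.99476376 * 0.61513349 - 98.29407388 * 0.41362463 = 20.9689


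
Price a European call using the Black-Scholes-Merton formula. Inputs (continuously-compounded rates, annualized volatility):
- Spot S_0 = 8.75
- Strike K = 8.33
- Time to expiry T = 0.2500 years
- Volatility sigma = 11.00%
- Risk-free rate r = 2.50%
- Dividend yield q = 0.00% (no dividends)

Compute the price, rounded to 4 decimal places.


d1 = (ln(S/K) + (r - q + 0.5*sigma^2) * T) / (sigma * sqrt(T)) = 1.03550444
d2 = d1 - sigma * sqrt(T) = 0.98050444
exp(-rT) = 0.99376949; exp(-qT) = 1.00000000
C = S_0 * exp(-qT) * N(d1) - K * exp(-rT) * N(d2)
N(d1) = 0.84978330; N(d2) = 0.83658141
C = 8.7500 * 1.00000000 * 0.84978330 - 8.3300 * 0.99376949 * 0.83658141 = 0.5103

Answer: Price = 0.5103


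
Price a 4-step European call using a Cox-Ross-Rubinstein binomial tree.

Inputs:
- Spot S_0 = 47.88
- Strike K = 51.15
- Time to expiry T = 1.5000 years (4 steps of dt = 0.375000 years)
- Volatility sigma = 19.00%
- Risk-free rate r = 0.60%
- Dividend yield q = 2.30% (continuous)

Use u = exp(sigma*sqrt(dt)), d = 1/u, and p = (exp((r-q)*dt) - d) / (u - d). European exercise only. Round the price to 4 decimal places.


Answer: Price = V(0,0) = 2.7509

Derivation:
dt = T/N = 0.375000
u = exp(sigma*sqrt(dt)) = 1.123390; d = 1/u = 0.890163
p = (exp((r-q)*dt) - d) / (u - d) = 0.443698
Discount per step: exp(-r*dt) = 0.997753
Stock lattice S(k, i) with i counting down-moves:
  k=0: S(0,0) = 47.8800
  k=1: S(1,0) = 53.7879; S(1,1) = 42.6210
  k=2: S(2,0) = 60.4248; S(2,1) = 47.8800; S(2,2) = 37.9396
  k=3: S(3,0) = 67.8806; S(3,1) = 53.7879; S(3,2) = 42.6210; S(3,3) = 33.7725
  k=4: S(4,0) = 76.2564; S(4,1) = 60.4248; S(4,2) = 47.8800; S(4,3) = 37.9396; S(4,4) = 30.0630
Terminal payoffs V(N, i) = max(S_T - K, 0):
  V(4,0) = 25.106368; V(4,1) = 9.274787; V(4,2) = 0.000000; V(4,3) = 0.000000; V(4,4) = 0.000000
Backward induction: V(k, i) = exp(-r*dt) * [p * V(k+1, i) + (1-p) * V(k+1, i+1)].
  V(3,0) = exp(-r*dt) * [p*25.106368 + (1-p)*9.274787] = 16.262598
  V(3,1) = exp(-r*dt) * [p*9.274787 + (1-p)*0.000000] = 4.105957
  V(3,2) = exp(-r*dt) * [p*0.000000 + (1-p)*0.000000] = 0.000000
  V(3,3) = exp(-r*dt) * [p*0.000000 + (1-p)*0.000000] = 0.000000
  V(2,0) = exp(-r*dt) * [p*16.262598 + (1-p)*4.105957] = 9.478485
  V(2,1) = exp(-r*dt) * [p*4.105957 + (1-p)*0.000000] = 1.817711
  V(2,2) = exp(-r*dt) * [p*0.000000 + (1-p)*0.000000] = 0.000000
  V(1,0) = exp(-r*dt) * [p*9.478485 + (1-p)*1.817711] = 5.205058
  V(1,1) = exp(-r*dt) * [p*1.817711 + (1-p)*0.000000] = 0.804702
  V(0,0) = exp(-r*dt) * [p*5.205058 + (1-p)*0.804702] = 2.750935


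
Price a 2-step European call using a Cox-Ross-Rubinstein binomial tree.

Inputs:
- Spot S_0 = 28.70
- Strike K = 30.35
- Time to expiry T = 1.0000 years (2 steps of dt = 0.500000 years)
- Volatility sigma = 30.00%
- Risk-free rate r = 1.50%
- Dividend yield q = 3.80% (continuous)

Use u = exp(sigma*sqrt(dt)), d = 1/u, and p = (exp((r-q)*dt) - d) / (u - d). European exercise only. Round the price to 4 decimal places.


dt = T/N = 0.500000
u = exp(sigma*sqrt(dt)) = 1.236311; d = 1/u = 0.808858
p = (exp((r-q)*dt) - d) / (u - d) = 0.420416
Discount per step: exp(-r*dt) = 0.992528
Stock lattice S(k, i) with i counting down-moves:
  k=0: S(0,0) = 28.7000
  k=1: S(1,0) = 35.4821; S(1,1) = 23.2142
  k=2: S(2,0) = 43.8670; S(2,1) = 28.7000; S(2,2) = 18.7770
Terminal payoffs V(N, i) = max(S_T - K, 0):
  V(2,0) = 13.516950; V(2,1) = 0.000000; V(2,2) = 0.000000
Backward induction: V(k, i) = exp(-r*dt) * [p * V(k+1, i) + (1-p) * V(k+1, i+1)].
  V(1,0) = exp(-r*dt) * [p*13.516950 + (1-p)*0.000000] = 5.640275
  V(1,1) = exp(-r*dt) * [p*0.000000 + (1-p)*0.000000] = 0.000000
  V(0,0) = exp(-r*dt) * [p*5.640275 + (1-p)*0.000000] = 2.353541

Answer: Price = V(0,0) = 2.3535


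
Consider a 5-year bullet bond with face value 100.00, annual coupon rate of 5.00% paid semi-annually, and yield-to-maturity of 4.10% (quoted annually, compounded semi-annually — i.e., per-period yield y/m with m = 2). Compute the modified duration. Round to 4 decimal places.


Coupon per period c = face * coupon_rate / m = 2.500000
Periods per year m = 2; per-period yield y/m = 0.020500
Number of cashflows N = 10
Cashflows (t years, CF_t, discount factor 1/(1+y/m)^(m*t), PV):
  t = 0.5000: CF_t = 2.500000, DF = 0.979912, PV = 2.449780
  t = 1.0000: CF_t = 2.500000, DF = 0.960227, PV = 2.400568
  t = 1.5000: CF_t = 2.500000, DF = 0.940938, PV = 2.352345
  t = 2.0000: CF_t = 2.500000, DF = 0.922036, PV = 2.305090
  t = 2.5000: CF_t = 2.500000, DF = 0.903514, PV = 2.258785
  t = 3.0000: CF_t = 2.500000, DF = 0.885364, PV = 2.213410
  t = 3.5000: CF_t = 2.500000, DF = 0.867579, PV = 2.168947
  t = 4.0000: CF_t = 2.500000, DF = 0.850151, PV = 2.125377
  t = 4.5000: CF_t = 2.500000, DF = 0.833073, PV = 2.082682
  t = 5.0000: CF_t = 102.500000, DF = 0.816338, PV = 83.674625
Price P = sum_t PV_t = 104.031609
First compute Macaulay numerator sum_t t * PV_t:
  t * PV_t at t = 0.5000: 1.224890
  t * PV_t at t = 1.0000: 2.400568
  t * PV_t at t = 1.5000: 3.528517
  t * PV_t at t = 2.0000: 4.610181
  t * PV_t at t = 2.5000: 5.646963
  t * PV_t at t = 3.0000: 6.640231
  t * PV_t at t = 3.5000: 7.591315
  t * PV_t at t = 4.0000: 8.501507
  t * PV_t at t = 4.5000: 9.372068
  t * PV_t at t = 5.0000: 418.373125
Macaulay duration D = 467.889366 / 104.031609 = 4.497569
Modified duration = D / (1 + y/m) = 4.497569 / (1 + 0.020500) = 4.407221

Answer: Modified duration = 4.4072


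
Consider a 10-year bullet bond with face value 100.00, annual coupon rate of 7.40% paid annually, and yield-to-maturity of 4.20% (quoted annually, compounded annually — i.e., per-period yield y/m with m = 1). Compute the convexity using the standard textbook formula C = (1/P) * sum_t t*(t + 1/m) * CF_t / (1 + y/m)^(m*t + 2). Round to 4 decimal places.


Answer: Convexity = 70.8234

Derivation:
Coupon per period c = face * coupon_rate / m = 7.400000
Periods per year m = 1; per-period yield y/m = 0.042000
Number of cashflows N = 10
Cashflows (t years, CF_t, discount factor 1/(1+y/m)^(m*t), PV):
  t = 1.0000: CF_t = 7.400000, DF = 0.959693, PV = 7.101727
  t = 2.0000: CF_t = 7.400000, DF = 0.921010, PV = 6.815477
  t = 3.0000: CF_t = 7.400000, DF = 0.883887, PV = 6.540765
  t = 4.0000: CF_t = 7.400000, DF = 0.848260, PV = 6.277126
  t = 5.0000: CF_t = 7.400000, DF = 0.814069, PV = 6.024113
  t = 6.0000: CF_t = 7.400000, DF = 0.781257, PV = 5.781299
  t = 7.0000: CF_t = 7.400000, DF = 0.749766, PV = 5.548271
  t = 8.0000: CF_t = 7.400000, DF = 0.719545, PV = 5.324637
  t = 9.0000: CF_t = 7.400000, DF = 0.690543, PV = 5.110016
  t = 10.0000: CF_t = 107.400000, DF = 0.662709, PV = 71.174937
Price P = sum_t PV_t = 125.698369
Convexity numerator sum_t t*(t + 1/m) * CF_t / (1+y/m)^(m*t + 2):
  t = 1.0000: term = 13.081531
  t = 2.0000: term = 37.662756
  t = 3.0000: term = 72.289359
  t = 4.0000: term = 115.625973
  t = 5.0000: term = 166.448138
  t = 6.0000: term = 223.634735
  t = 7.0000: term = 286.160889
  t = 8.0000: term = 353.091308
  t = 9.0000: term = 423.574026
  t = 10.0000: term = 7210.814759
Convexity = (1/P) * sum = 8902.383472 / 125.698369 = 70.823381


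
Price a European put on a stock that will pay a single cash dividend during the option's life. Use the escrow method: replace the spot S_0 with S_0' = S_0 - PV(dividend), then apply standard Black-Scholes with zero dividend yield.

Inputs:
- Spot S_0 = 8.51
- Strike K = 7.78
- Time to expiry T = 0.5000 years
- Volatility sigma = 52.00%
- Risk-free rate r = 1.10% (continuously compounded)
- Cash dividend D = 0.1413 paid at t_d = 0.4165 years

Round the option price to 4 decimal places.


Answer: Price = 0.8851

Derivation:
PV(D) = D * exp(-r * t_d) = 0.1413 * 0.99542898 = 0.14065411
S_0' = S_0 - PV(D) = 8.5100 - 0.14065411 = 8.36934589
d1 = (ln(S_0'/K) + (r + sigma^2/2)*T) / (sigma*sqrt(T)) = 0.39739236
d2 = d1 - sigma*sqrt(T) = 0.02969683
exp(-rT) = 0.99451510
N(-d1) = 0.34553907; N(-d2) = 0.48815442
P = K * exp(-rT) * N(-d2) - S_0' * N(-d1) = 7.7800 * 0.99451510 * 0.48815442 - 8.36934589 * 0.34553907 = 0.8851


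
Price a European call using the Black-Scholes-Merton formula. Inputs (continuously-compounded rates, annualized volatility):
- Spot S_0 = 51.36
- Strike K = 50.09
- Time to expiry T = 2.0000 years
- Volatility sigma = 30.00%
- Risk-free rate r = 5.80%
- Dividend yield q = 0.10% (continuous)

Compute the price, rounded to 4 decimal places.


d1 = (ln(S/K) + (r - q + 0.5*sigma^2) * T) / (sigma * sqrt(T)) = 0.53984838
d2 = d1 - sigma * sqrt(T) = 0.11558432
exp(-rT) = 0.89047522; exp(-qT) = 0.99800200
C = S_0 * exp(-qT) * N(d1) - K * exp(-rT) * N(d2)
N(d1) = 0.70534920; N(d2) = 0.54600900
C = 51.3600 * 0.99800200 * 0.70534920 - 50.0900 * 0.89047522 * 0.54600900 = 11.8002

Answer: Price = 11.8002


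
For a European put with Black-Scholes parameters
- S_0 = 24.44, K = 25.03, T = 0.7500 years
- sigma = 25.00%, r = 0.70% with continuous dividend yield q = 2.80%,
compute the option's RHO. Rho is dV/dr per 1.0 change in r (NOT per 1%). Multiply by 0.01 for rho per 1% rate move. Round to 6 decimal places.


d1 = -0.0746697317; d2 = -0.2911760827
phi(d1) = 0.3978316641; exp(-qT) = 0.9792189646; exp(-rT) = 0.9947637572
N(-d2) = 0.6145416731
Rho = -K*T*exp(-rT)*N(-d2) = -25.0300 * 0.7500 * 0.9947637572 * 0.6145416731 = -11.476076

Answer: Rho = -11.476076


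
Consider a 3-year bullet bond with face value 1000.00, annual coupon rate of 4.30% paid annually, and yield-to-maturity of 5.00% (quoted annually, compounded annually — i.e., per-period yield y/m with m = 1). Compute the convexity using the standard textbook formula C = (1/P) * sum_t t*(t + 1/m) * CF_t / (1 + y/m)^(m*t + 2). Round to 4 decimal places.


Answer: Convexity = 10.2893

Derivation:
Coupon per period c = face * coupon_rate / m = 43.000000
Periods per year m = 1; per-period yield y/m = 0.050000
Number of cashflows N = 3
Cashflows (t years, CF_t, discount factor 1/(1+y/m)^(m*t), PV):
  t = 1.0000: CF_t = 43.000000, DF = 0.952381, PV = 40.952381
  t = 2.0000: CF_t = 43.000000, DF = 0.907029, PV = 39.002268
  t = 3.0000: CF_t = 1043.000000, DF = 0.863838, PV = 900.982615
Price P = sum_t PV_t = 980.937264
Convexity numerator sum_t t*(t + 1/m) * CF_t / (1+y/m)^(m*t + 2):
  t = 1.0000: term = 74.290033
  t = 2.0000: term = 212.257238
  t = 3.0000: term = 9806.613500
Convexity = (1/P) * sum = 10093.160771 / 980.937264 = 10.289303


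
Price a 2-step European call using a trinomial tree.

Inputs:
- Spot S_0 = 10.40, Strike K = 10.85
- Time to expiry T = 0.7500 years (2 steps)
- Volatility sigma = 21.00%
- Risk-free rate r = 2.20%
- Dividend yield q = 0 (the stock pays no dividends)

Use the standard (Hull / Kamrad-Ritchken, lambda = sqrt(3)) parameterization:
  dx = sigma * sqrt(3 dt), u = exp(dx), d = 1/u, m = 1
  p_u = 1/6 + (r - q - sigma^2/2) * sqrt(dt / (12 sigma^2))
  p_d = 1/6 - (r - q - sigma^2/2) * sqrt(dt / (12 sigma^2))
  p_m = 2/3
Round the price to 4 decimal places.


Answer: Price = V(0,0) = 0.6158

Derivation:
dt = T/N = 0.375000; dx = sigma*sqrt(3*dt) = 0.222739
u = exp(dx) = 1.249494; d = 1/u = 0.800324
p_u = 0.166625, p_m = 0.666667, p_d = 0.166709
Discount per step: exp(-r*dt) = 0.991784
Stock lattice S(k, j) with j the centered position index:
  k=0: S(0,+0) = 10.4000
  k=1: S(1,-1) = 8.3234; S(1,+0) = 10.4000; S(1,+1) = 12.9947
  k=2: S(2,-2) = 6.6614; S(2,-1) = 8.3234; S(2,+0) = 10.4000; S(2,+1) = 12.9947; S(2,+2) = 16.2368
Terminal payoffs V(N, j) = max(S_T - K, 0):
  V(2,-2) = 0.000000; V(2,-1) = 0.000000; V(2,+0) = 0.000000; V(2,+1) = 2.144737; V(2,+2) = 5.386846
Backward induction: V(k, j) = exp(-r*dt) * [p_u * V(k+1, j+1) + p_m * V(k+1, j) + p_d * V(k+1, j-1)]
  V(1,-1) = exp(-r*dt) * [p_u*0.000000 + p_m*0.000000 + p_d*0.000000] = 0.000000
  V(1,+0) = exp(-r*dt) * [p_u*2.144737 + p_m*0.000000 + p_d*0.000000] = 0.354430
  V(1,+1) = exp(-r*dt) * [p_u*5.386846 + p_m*2.144737 + p_d*0.000000] = 2.308284
  V(0,+0) = exp(-r*dt) * [p_u*2.308284 + p_m*0.354430 + p_d*0.000000] = 0.615802


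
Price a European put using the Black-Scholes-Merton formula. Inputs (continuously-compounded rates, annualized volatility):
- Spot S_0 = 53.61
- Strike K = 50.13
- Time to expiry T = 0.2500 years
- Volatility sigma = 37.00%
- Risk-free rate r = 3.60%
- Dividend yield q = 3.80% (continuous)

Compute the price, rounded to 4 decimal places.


Answer: Price = 2.3185

Derivation:
d1 = (ln(S/K) + (r - q + 0.5*sigma^2) * T) / (sigma * sqrt(T)) = 0.45258641
d2 = d1 - sigma * sqrt(T) = 0.26758641
exp(-rT) = 0.99104038; exp(-qT) = 0.99054498
P = K * exp(-rT) * N(-d2) - S_0 * exp(-qT) * N(-d1)
N(-d1) = 0.32542329; N(-d2) = 0.39450884
P = 50.1300 * 0.99104038 * 0.39450884 - 53.6100 * 0.99054498 * 0.32542329 = 2.3185


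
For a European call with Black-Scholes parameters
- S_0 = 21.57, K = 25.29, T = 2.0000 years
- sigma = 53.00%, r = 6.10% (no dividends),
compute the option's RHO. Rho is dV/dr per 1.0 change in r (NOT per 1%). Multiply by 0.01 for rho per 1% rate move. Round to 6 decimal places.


Answer: Rho = 15.028838

Derivation:
d1 = 0.3252616477; d2 = -0.4242715404
phi(d1) = 0.3783876412; exp(-qT) = 1.0000000000; exp(-rT) = 0.8851483685
N(d2) = 0.3356838961
Rho = K*T*exp(-rT)*N(d2) = 25.2900 * 2.0000 * 0.8851483685 * 0.3356838961 = 15.028838


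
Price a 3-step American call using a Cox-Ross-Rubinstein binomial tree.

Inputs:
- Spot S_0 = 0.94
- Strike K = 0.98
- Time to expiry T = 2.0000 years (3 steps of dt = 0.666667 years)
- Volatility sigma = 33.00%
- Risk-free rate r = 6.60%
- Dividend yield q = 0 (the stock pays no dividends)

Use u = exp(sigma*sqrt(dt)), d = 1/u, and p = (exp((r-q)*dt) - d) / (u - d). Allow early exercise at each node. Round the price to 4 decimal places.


dt = T/N = 0.666667
u = exp(sigma*sqrt(dt)) = 1.309236; d = 1/u = 0.763804
p = (exp((r-q)*dt) - d) / (u - d) = 0.515515
Discount per step: exp(-r*dt) = 0.956954
Stock lattice S(k, i) with i counting down-moves:
  k=0: S(0,0) = 0.9400
  k=1: S(1,0) = 1.2307; S(1,1) = 0.7180
  k=2: S(2,0) = 1.6113; S(2,1) = 0.9400; S(2,2) = 0.5484
  k=3: S(3,0) = 2.1095; S(3,1) = 1.2307; S(3,2) = 0.7180; S(3,3) = 0.4189
Terminal payoffs V(N, i) = max(S_T - K, 0):
  V(3,0) = 1.129511; V(3,1) = 0.250682; V(3,2) = 0.000000; V(3,3) = 0.000000
Backward induction: V(k, i) = exp(-r*dt) * [p * V(k+1, i) + (1-p) * V(k+1, i+1)]; then take max(V_cont, immediate exercise) for American.
  V(2,0) = exp(-r*dt) * [p*1.129511 + (1-p)*0.250682] = 0.673438; exercise = 0.631253; V(2,0) = max -> 0.673438
  V(2,1) = exp(-r*dt) * [p*0.250682 + (1-p)*0.000000] = 0.123667; exercise = 0.000000; V(2,1) = max -> 0.123667
  V(2,2) = exp(-r*dt) * [p*0.000000 + (1-p)*0.000000] = 0.000000; exercise = 0.000000; V(2,2) = max -> 0.000000
  V(1,0) = exp(-r*dt) * [p*0.673438 + (1-p)*0.123667] = 0.389559; exercise = 0.250682; V(1,0) = max -> 0.389559
  V(1,1) = exp(-r*dt) * [p*0.123667 + (1-p)*0.000000] = 0.061008; exercise = 0.000000; V(1,1) = max -> 0.061008
  V(0,0) = exp(-r*dt) * [p*0.389559 + (1-p)*0.061008] = 0.220464; exercise = 0.000000; V(0,0) = max -> 0.220464

Answer: Price = V(0,0) = 0.2205


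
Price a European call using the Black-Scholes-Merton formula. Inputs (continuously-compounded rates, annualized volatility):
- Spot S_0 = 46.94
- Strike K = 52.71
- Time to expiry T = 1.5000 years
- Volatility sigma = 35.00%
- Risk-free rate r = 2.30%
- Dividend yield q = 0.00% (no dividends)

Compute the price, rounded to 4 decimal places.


d1 = (ln(S/K) + (r - q + 0.5*sigma^2) * T) / (sigma * sqrt(T)) = 0.02435493
d2 = d1 - sigma * sqrt(T) = -0.40430578
exp(-rT) = 0.96608834; exp(-qT) = 1.00000000
C = S_0 * exp(-qT) * N(d1) - K * exp(-rT) * N(d2)
N(d1) = 0.50971525; N(d2) = 0.34299394
C = 46.9400 * 1.00000000 * 0.50971525 - 52.7100 * 0.96608834 * 0.34299394 = 6.4599

Answer: Price = 6.4599


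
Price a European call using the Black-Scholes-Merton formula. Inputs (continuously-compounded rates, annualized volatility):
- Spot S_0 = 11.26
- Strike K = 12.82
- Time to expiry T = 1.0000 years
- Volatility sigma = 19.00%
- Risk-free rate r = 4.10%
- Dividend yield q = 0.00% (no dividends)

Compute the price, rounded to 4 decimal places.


d1 = (ln(S/K) + (r - q + 0.5*sigma^2) * T) / (sigma * sqrt(T)) = -0.37210436
d2 = d1 - sigma * sqrt(T) = -0.56210436
exp(-rT) = 0.95982913; exp(-qT) = 1.00000000
C = S_0 * exp(-qT) * N(d1) - K * exp(-rT) * N(d2)
N(d1) = 0.35490757; N(d2) = 0.28702246
C = 11.2600 * 1.00000000 * 0.35490757 - 12.8200 * 0.95982913 * 0.28702246 = 0.4644

Answer: Price = 0.4644


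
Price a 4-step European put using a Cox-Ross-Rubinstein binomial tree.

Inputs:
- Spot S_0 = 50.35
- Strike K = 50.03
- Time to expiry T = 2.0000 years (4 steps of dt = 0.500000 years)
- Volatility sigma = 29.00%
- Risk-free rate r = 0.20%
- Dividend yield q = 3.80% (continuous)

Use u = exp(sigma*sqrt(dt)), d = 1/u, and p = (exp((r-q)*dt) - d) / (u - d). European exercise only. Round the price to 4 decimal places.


Answer: Price = V(0,0) = 9.0991

Derivation:
dt = T/N = 0.500000
u = exp(sigma*sqrt(dt)) = 1.227600; d = 1/u = 0.814598
p = (exp((r-q)*dt) - d) / (u - d) = 0.405720
Discount per step: exp(-r*dt) = 0.999000
Stock lattice S(k, i) with i counting down-moves:
  k=0: S(0,0) = 50.3500
  k=1: S(1,0) = 61.8097; S(1,1) = 41.0150
  k=2: S(2,0) = 75.8775; S(2,1) = 50.3500; S(2,2) = 33.4107
  k=3: S(3,0) = 93.1472; S(3,1) = 61.8097; S(3,2) = 41.0150; S(3,3) = 27.2163
  k=4: S(4,0) = 114.3475; S(4,1) = 75.8775; S(4,2) = 50.3500; S(4,3) = 33.4107; S(4,4) = 22.1703
Terminal payoffs V(N, i) = max(K - S_T, 0):
  V(4,0) = 0.000000; V(4,1) = 0.000000; V(4,2) = 0.000000; V(4,3) = 16.619284; V(4,4) = 27.859673
Backward induction: V(k, i) = exp(-r*dt) * [p * V(k+1, i) + (1-p) * V(k+1, i+1)].
  V(3,0) = exp(-r*dt) * [p*0.000000 + (1-p)*0.000000] = 0.000000
  V(3,1) = exp(-r*dt) * [p*0.000000 + (1-p)*0.000000] = 0.000000
  V(3,2) = exp(-r*dt) * [p*0.000000 + (1-p)*16.619284] = 9.866632
  V(3,3) = exp(-r*dt) * [p*16.619284 + (1-p)*27.859673] = 23.275932
  V(2,0) = exp(-r*dt) * [p*0.000000 + (1-p)*0.000000] = 0.000000
  V(2,1) = exp(-r*dt) * [p*0.000000 + (1-p)*9.866632] = 5.857679
  V(2,2) = exp(-r*dt) * [p*9.866632 + (1-p)*23.275932] = 17.817681
  V(1,0) = exp(-r*dt) * [p*0.000000 + (1-p)*5.857679] = 3.477621
  V(1,1) = exp(-r*dt) * [p*5.857679 + (1-p)*17.817681] = 12.952307
  V(0,0) = exp(-r*dt) * [p*3.477621 + (1-p)*12.952307] = 9.099131


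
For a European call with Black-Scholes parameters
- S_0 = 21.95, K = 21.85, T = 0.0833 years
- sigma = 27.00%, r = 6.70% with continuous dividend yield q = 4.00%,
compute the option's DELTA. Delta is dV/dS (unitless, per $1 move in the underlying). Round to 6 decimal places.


d1 = 0.1264214120; d2 = 0.0484947156
phi(d1) = 0.3957669623; exp(-qT) = 0.9966735450; exp(-rT) = 0.9944344454
N(d1) = 0.5503008231
Delta = exp(-qT) * N(d1) = 0.9966735450 * 0.5503008231 = 0.548470

Answer: Delta = 0.548470


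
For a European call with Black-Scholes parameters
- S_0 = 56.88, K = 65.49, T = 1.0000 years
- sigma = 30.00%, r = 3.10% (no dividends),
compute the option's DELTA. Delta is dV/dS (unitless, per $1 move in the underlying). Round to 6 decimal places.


Answer: Delta = 0.414294

Derivation:
d1 = -0.2165122458; d2 = -0.5165122458
phi(d1) = 0.3897002951; exp(-qT) = 1.0000000000; exp(-rT) = 0.9694755731
N(d1) = 0.4142942404
Delta = exp(-qT) * N(d1) = 1.0000000000 * 0.4142942404 = 0.414294


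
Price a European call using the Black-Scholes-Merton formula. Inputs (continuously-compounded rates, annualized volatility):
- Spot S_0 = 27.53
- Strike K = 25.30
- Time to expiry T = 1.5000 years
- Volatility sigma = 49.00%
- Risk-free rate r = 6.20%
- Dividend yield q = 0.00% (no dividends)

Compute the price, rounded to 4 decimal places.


d1 = (ln(S/K) + (r - q + 0.5*sigma^2) * T) / (sigma * sqrt(T)) = 0.59578743
d2 = d1 - sigma * sqrt(T) = -0.00433756
exp(-rT) = 0.91119350; exp(-qT) = 1.00000000
C = S_0 * exp(-qT) * N(d1) - K * exp(-rT) * N(d2)
N(d1) = 0.72434138; N(d2) = 0.49826957
C = 27.5300 * 1.00000000 * 0.72434138 - 25.3000 * 0.91119350 * 0.49826957 = 8.4544

Answer: Price = 8.4544


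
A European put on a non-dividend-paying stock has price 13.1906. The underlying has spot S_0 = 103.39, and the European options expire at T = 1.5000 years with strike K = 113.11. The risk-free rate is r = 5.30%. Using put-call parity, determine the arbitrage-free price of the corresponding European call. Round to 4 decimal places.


Put-call parity: C - P = S_0 * exp(-qT) - K * exp(-rT).
S_0 * exp(-qT) = 103.3900 * 1.00000000 = 103.39000000
K * exp(-rT) = 113.1100 * 0.92357802 = 104.46590984
C = P + S*exp(-qT) - K*exp(-rT)
C = 13.1906 + 103.39000000 - 104.46590984 = 12.1147

Answer: Call price = 12.1147


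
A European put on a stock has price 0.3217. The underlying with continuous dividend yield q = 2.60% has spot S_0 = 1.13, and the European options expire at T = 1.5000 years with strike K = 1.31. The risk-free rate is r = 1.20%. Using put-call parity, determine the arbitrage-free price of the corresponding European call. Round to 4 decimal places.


Put-call parity: C - P = S_0 * exp(-qT) - K * exp(-rT).
S_0 * exp(-qT) = 1.1300 * 0.96175071 = 1.08677830
K * exp(-rT) = 1.3100 * 0.98216103 = 1.28663095
C = P + S*exp(-qT) - K*exp(-rT)
C = 0.3217 + 1.08677830 - 1.28663095 = 0.1218

Answer: Call price = 0.1218


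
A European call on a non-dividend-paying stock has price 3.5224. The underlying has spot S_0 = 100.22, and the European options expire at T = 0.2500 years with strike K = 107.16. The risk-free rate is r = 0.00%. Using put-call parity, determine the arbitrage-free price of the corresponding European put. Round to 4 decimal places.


Answer: Put price = 10.4624

Derivation:
Put-call parity: C - P = S_0 * exp(-qT) - K * exp(-rT).
S_0 * exp(-qT) = 100.2200 * 1.00000000 = 100.22000000
K * exp(-rT) = 107.1600 * 1.00000000 = 107.16000000
P = C - S*exp(-qT) + K*exp(-rT)
P = 3.5224 - 100.22000000 + 107.16000000 = 10.4624


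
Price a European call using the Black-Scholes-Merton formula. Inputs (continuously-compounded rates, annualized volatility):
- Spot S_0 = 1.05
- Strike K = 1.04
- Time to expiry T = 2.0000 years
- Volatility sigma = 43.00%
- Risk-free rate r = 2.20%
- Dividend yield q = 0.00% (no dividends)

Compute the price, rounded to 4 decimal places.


d1 = (ln(S/K) + (r - q + 0.5*sigma^2) * T) / (sigma * sqrt(T)) = 0.39214736
d2 = d1 - sigma * sqrt(T) = -0.21596447
exp(-rT) = 0.95695396; exp(-qT) = 1.00000000
C = S_0 * exp(-qT) * N(d1) - K * exp(-rT) * N(d2)
N(d1) = 0.65252533; N(d2) = 0.41450772
C = 1.0500 * 1.00000000 * 0.65252533 - 1.0400 * 0.95695396 * 0.41450772 = 0.2726

Answer: Price = 0.2726


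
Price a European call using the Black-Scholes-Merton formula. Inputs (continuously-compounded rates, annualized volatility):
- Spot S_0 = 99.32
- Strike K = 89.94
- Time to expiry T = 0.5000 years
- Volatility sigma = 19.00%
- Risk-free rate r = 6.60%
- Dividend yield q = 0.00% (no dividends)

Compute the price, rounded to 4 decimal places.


d1 = (ln(S/K) + (r - q + 0.5*sigma^2) * T) / (sigma * sqrt(T)) = 1.05120116
d2 = d1 - sigma * sqrt(T) = 0.91685087
exp(-rT) = 0.96753856; exp(-qT) = 1.00000000
C = S_0 * exp(-qT) * N(d1) - K * exp(-rT) * N(d2)
N(d1) = 0.85341690; N(d2) = 0.82038961
C = 99.3200 * 1.00000000 * 0.85341690 - 89.9400 * 0.96753856 * 0.82038961 = 13.3707

Answer: Price = 13.3707


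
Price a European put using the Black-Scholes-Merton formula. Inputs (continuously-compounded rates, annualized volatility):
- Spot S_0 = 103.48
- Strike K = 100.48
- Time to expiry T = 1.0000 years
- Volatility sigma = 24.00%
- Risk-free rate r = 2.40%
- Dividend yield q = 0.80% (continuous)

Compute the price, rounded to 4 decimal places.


d1 = (ln(S/K) + (r - q + 0.5*sigma^2) * T) / (sigma * sqrt(T)) = 0.30924856
d2 = d1 - sigma * sqrt(T) = 0.06924856
exp(-rT) = 0.97628571; exp(-qT) = 0.99203191
P = K * exp(-rT) * N(-d2) - S_0 * exp(-qT) * N(-d1)
N(-d1) = 0.37856623; N(-d2) = 0.47239588
P = 100.4800 * 0.97628571 * 0.47239588 - 103.4800 * 0.99203191 * 0.37856623 = 7.4788

Answer: Price = 7.4788


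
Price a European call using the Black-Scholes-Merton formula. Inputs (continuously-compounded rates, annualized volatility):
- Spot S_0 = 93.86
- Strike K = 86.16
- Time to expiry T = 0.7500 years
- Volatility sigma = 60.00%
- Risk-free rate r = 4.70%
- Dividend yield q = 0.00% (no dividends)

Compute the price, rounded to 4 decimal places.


d1 = (ln(S/K) + (r - q + 0.5*sigma^2) * T) / (sigma * sqrt(T)) = 0.49238024
d2 = d1 - sigma * sqrt(T) = -0.02723500
exp(-rT) = 0.96536405; exp(-qT) = 1.00000000
C = S_0 * exp(-qT) * N(d1) - K * exp(-rT) * N(d2)
N(d1) = 0.68877472; N(d2) = 0.48913615
C = 93.8600 * 1.00000000 * 0.68877472 - 86.1600 * 0.96536405 * 0.48913615 = 23.9641

Answer: Price = 23.9641


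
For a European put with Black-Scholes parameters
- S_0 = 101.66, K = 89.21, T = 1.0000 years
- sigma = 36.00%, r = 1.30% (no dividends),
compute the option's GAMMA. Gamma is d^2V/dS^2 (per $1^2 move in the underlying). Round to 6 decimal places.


d1 = 0.5790021419; d2 = 0.2190021419
phi(d1) = 0.3373749778; exp(-qT) = 1.0000000000; exp(-rT) = 0.9870841350
Gamma = exp(-qT) * phi(d1) / (S * sigma * sqrt(T)) = 1.0000000000 * 0.3373749778 / (101.6600 * 0.3600 * 1.0000000000) = 0.009219

Answer: Gamma = 0.009219


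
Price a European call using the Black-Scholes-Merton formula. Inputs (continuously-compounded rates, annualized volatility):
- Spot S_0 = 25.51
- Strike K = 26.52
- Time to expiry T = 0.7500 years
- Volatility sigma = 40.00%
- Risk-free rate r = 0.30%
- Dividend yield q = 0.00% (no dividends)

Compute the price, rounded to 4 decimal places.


d1 = (ln(S/K) + (r - q + 0.5*sigma^2) * T) / (sigma * sqrt(T)) = 0.06761166
d2 = d1 - sigma * sqrt(T) = -0.27879850
exp(-rT) = 0.99775253; exp(-qT) = 1.00000000
C = S_0 * exp(-qT) * N(d1) - K * exp(-rT) * N(d2)
N(d1) = 0.52695261; N(d2) = 0.39019973
C = 25.5100 * 1.00000000 * 0.52695261 - 26.5200 * 0.99775253 * 0.39019973 = 3.1177

Answer: Price = 3.1177


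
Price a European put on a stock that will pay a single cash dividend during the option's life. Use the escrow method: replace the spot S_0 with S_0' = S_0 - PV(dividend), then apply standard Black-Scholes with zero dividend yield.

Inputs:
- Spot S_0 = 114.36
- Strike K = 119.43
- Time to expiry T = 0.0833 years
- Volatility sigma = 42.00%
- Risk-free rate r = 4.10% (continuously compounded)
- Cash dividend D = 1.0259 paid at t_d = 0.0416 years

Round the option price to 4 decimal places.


PV(D) = D * exp(-r * t_d) = 1.0259 * 0.99829585 = 1.02415172
S_0' = S_0 - PV(D) = 114.3600 - 1.02415172 = 113.33584828
d1 = (ln(S_0'/K) + (r + sigma^2/2)*T) / (sigma*sqrt(T)) = -0.34328316
d2 = d1 - sigma*sqrt(T) = -0.46450247
exp(-rT) = 0.99659053
N(-d1) = 0.63430728; N(-d2) = 0.67885610
P = K * exp(-rT) * N(-d2) - S_0' * N(-d1) = 119.4300 * 0.99659053 * 0.67885610 - 113.33584828 * 0.63430728 = 8.9096

Answer: Price = 8.9096


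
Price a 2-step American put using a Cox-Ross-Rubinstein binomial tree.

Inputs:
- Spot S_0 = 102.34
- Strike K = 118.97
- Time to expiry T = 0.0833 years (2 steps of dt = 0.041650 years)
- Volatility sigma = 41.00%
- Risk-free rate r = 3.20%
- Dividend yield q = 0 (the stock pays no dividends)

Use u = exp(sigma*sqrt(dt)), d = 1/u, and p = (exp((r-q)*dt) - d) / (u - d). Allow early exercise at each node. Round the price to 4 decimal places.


dt = T/N = 0.041650
u = exp(sigma*sqrt(dt)) = 1.087275; d = 1/u = 0.919731
p = (exp((r-q)*dt) - d) / (u - d) = 0.487054
Discount per step: exp(-r*dt) = 0.998668
Stock lattice S(k, i) with i counting down-moves:
  k=0: S(0,0) = 102.3400
  k=1: S(1,0) = 111.2717; S(1,1) = 94.1253
  k=2: S(2,0) = 120.9829; S(2,1) = 102.3400; S(2,2) = 86.5699
Terminal payoffs V(N, i) = max(K - S_T, 0):
  V(2,0) = 0.000000; V(2,1) = 16.630000; V(2,2) = 32.400091
Backward induction: V(k, i) = exp(-r*dt) * [p * V(k+1, i) + (1-p) * V(k+1, i+1)]; then take max(V_cont, immediate exercise) for American.
  V(1,0) = exp(-r*dt) * [p*0.000000 + (1-p)*16.630000] = 8.518932; exercise = 7.698322; V(1,0) = max -> 8.518932
  V(1,1) = exp(-r*dt) * [p*16.630000 + (1-p)*32.400091] = 24.686283; exercise = 24.844740; V(1,1) = max -> 24.844740
  V(0,0) = exp(-r*dt) * [p*8.518932 + (1-p)*24.844740] = 16.870692; exercise = 16.630000; V(0,0) = max -> 16.870692

Answer: Price = V(0,0) = 16.8707


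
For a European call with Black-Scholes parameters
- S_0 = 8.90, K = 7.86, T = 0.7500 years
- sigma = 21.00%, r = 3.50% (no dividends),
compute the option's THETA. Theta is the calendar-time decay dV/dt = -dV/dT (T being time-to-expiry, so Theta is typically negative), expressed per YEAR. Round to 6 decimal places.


Answer: Theta = -0.488485

Derivation:
d1 = 0.9185487189; d2 = 0.7366833842
phi(d1) = 0.2616351226; exp(-qT) = 1.0000000000; exp(-rT) = 0.9740915363
Theta = -S*exp(-qT)*phi(d1)*sigma/(2*sqrt(T)) - r*K*exp(-rT)*N(d2) + q*S*exp(-qT)*N(d1)
N(d1) = 0.8208341674; N(d2) = 0.7693425432; sqrt(T) = 0.8660254038
Term 1 = -8.9000 * 1.0000000000 * 0.2616351226 * 0.2100 / (2 * 0.8660254038) = -0.2823219977
Term 2 = -0.0350 * 7.8600 * 0.9740915363 * 0.7693425432 = -0.2061627075
Term 3 = 0 (no dividend yield, q = 0)
Theta = -0.2823219977 + (-0.2061627075) + (0.0000000000) = -0.488485


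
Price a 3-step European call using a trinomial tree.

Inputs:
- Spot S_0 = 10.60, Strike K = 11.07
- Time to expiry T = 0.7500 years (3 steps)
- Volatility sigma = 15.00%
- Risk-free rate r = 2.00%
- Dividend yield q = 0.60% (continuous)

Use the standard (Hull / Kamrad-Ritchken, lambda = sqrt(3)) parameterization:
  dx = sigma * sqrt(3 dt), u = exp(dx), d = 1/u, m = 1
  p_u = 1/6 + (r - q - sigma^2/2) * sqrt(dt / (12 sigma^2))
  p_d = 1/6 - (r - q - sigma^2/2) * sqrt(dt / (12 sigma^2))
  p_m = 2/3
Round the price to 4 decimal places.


dt = T/N = 0.250000; dx = sigma*sqrt(3*dt) = 0.129904
u = exp(dx) = 1.138719; d = 1/u = 0.878180
p_u = 0.169313, p_m = 0.666667, p_d = 0.164020
Discount per step: exp(-r*dt) = 0.995012
Stock lattice S(k, j) with j the centered position index:
  k=0: S(0,+0) = 10.6000
  k=1: S(1,-1) = 9.3087; S(1,+0) = 10.6000; S(1,+1) = 12.0704
  k=2: S(2,-2) = 8.1747; S(2,-1) = 9.3087; S(2,+0) = 10.6000; S(2,+1) = 12.0704; S(2,+2) = 13.7448
  k=3: S(3,-3) = 7.1789; S(3,-2) = 8.1747; S(3,-1) = 9.3087; S(3,+0) = 10.6000; S(3,+1) = 12.0704; S(3,+2) = 13.7448; S(3,+3) = 15.6515
Terminal payoffs V(N, j) = max(S_T - K, 0):
  V(3,-3) = 0.000000; V(3,-2) = 0.000000; V(3,-1) = 0.000000; V(3,+0) = 0.000000; V(3,+1) = 1.000420; V(3,+2) = 2.674814; V(3,+3) = 4.581479
Backward induction: V(k, j) = exp(-r*dt) * [p_u * V(k+1, j+1) + p_m * V(k+1, j) + p_d * V(k+1, j-1)]
  V(2,-2) = exp(-r*dt) * [p_u*0.000000 + p_m*0.000000 + p_d*0.000000] = 0.000000
  V(2,-1) = exp(-r*dt) * [p_u*0.000000 + p_m*0.000000 + p_d*0.000000] = 0.000000
  V(2,+0) = exp(-r*dt) * [p_u*1.000420 + p_m*0.000000 + p_d*0.000000] = 0.168539
  V(2,+1) = exp(-r*dt) * [p_u*2.674814 + p_m*1.000420 + p_d*0.000000] = 1.114242
  V(2,+2) = exp(-r*dt) * [p_u*4.581479 + p_m*2.674814 + p_d*1.000420] = 2.709421
  V(1,-1) = exp(-r*dt) * [p_u*0.168539 + p_m*0.000000 + p_d*0.000000] = 0.028394
  V(1,+0) = exp(-r*dt) * [p_u*1.114242 + p_m*0.168539 + p_d*0.000000] = 0.299514
  V(1,+1) = exp(-r*dt) * [p_u*2.709421 + p_m*1.114242 + p_d*0.168539] = 1.223081
  V(0,+0) = exp(-r*dt) * [p_u*1.223081 + p_m*0.299514 + p_d*0.028394] = 0.409364

Answer: Price = V(0,0) = 0.4094


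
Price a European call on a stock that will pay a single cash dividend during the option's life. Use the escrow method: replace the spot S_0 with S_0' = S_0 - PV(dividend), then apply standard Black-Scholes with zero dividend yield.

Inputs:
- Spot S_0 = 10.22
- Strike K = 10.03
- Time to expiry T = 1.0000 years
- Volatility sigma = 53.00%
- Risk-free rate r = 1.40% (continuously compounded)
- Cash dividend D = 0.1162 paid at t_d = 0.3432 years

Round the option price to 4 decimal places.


Answer: Price = 2.1979

Derivation:
PV(D) = D * exp(-r * t_d) = 0.1162 * 0.99520672 = 0.11564302
S_0' = S_0 - PV(D) = 10.2200 - 0.11564302 = 10.10435698
d1 = (ln(S_0'/K) + (r + sigma^2/2)*T) / (sigma*sqrt(T)) = 0.30535116
d2 = d1 - sigma*sqrt(T) = -0.22464884
exp(-rT) = 0.98609754
N(d1) = 0.61995064; N(d2) = 0.41112623
C = S_0' * N(d1) - K * exp(-rT) * N(d2) = 10.10435698 * 0.61995064 - 10.0300 * 0.98609754 * 0.41112623 = 2.1979


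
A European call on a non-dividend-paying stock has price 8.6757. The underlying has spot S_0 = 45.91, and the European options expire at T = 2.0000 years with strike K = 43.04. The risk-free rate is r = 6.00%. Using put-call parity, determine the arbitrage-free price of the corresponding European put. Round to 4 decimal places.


Answer: Put price = 0.9388

Derivation:
Put-call parity: C - P = S_0 * exp(-qT) - K * exp(-rT).
S_0 * exp(-qT) = 45.9100 * 1.00000000 = 45.91000000
K * exp(-rT) = 43.0400 * 0.88692044 = 38.17305560
P = C - S*exp(-qT) + K*exp(-rT)
P = 8.6757 - 45.91000000 + 38.17305560 = 0.9388


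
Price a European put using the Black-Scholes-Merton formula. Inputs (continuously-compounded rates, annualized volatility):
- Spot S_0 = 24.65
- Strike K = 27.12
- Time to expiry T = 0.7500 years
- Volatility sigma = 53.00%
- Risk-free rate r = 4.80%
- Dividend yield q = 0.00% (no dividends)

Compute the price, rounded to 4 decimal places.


Answer: Price = 5.4051

Derivation:
d1 = (ln(S/K) + (r - q + 0.5*sigma^2) * T) / (sigma * sqrt(T)) = 0.09987710
d2 = d1 - sigma * sqrt(T) = -0.35911636
exp(-rT) = 0.96464029; exp(-qT) = 1.00000000
P = K * exp(-rT) * N(-d2) - S_0 * exp(-qT) * N(-d1)
N(-d1) = 0.46022095; N(-d2) = 0.64024598
P = 27.1200 * 0.96464029 * 0.64024598 - 24.6500 * 1.00000000 * 0.46022095 = 5.4051


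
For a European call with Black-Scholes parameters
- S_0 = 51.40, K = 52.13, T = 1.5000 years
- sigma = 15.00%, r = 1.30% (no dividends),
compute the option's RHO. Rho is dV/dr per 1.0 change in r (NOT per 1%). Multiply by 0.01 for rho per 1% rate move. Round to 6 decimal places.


Answer: Rho = 36.432431

Derivation:
d1 = 0.1212365351; d2 = -0.0624751956
phi(d1) = 0.3960211413; exp(-qT) = 1.0000000000; exp(-rT) = 0.9806888952
N(d2) = 0.4750922072
Rho = K*T*exp(-rT)*N(d2) = 52.1300 * 1.5000 * 0.9806888952 * 0.4750922072 = 36.432431


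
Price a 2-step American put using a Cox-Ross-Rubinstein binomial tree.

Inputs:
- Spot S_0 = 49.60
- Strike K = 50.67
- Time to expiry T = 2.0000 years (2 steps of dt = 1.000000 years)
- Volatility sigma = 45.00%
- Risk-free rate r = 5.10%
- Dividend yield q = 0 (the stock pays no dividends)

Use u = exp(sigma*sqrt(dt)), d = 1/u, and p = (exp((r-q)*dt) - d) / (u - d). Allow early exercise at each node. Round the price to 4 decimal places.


Answer: Price = V(0,0) = 10.2719

Derivation:
dt = T/N = 1.000000
u = exp(sigma*sqrt(dt)) = 1.568312; d = 1/u = 0.637628
p = (exp((r-q)*dt) - d) / (u - d) = 0.445581
Discount per step: exp(-r*dt) = 0.950279
Stock lattice S(k, i) with i counting down-moves:
  k=0: S(0,0) = 49.6000
  k=1: S(1,0) = 77.7883; S(1,1) = 31.6264
  k=2: S(2,0) = 121.9963; S(2,1) = 49.6000; S(2,2) = 20.1659
Terminal payoffs V(N, i) = max(K - S_T, 0):
  V(2,0) = 0.000000; V(2,1) = 1.070000; V(2,2) = 30.504145
Backward induction: V(k, i) = exp(-r*dt) * [p * V(k+1, i) + (1-p) * V(k+1, i+1)]; then take max(V_cont, immediate exercise) for American.
  V(1,0) = exp(-r*dt) * [p*0.000000 + (1-p)*1.070000] = 0.563733; exercise = 0.000000; V(1,0) = max -> 0.563733
  V(1,1) = exp(-r*dt) * [p*1.070000 + (1-p)*30.504145] = 16.524264; exercise = 19.043644; V(1,1) = max -> 19.043644
  V(0,0) = exp(-r*dt) * [p*0.563733 + (1-p)*19.043644] = 10.271899; exercise = 1.070000; V(0,0) = max -> 10.271899


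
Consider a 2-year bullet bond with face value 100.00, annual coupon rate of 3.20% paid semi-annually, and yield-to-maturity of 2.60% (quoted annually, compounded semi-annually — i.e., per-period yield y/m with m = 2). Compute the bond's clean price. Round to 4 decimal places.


Coupon per period c = face * coupon_rate / m = 1.600000
Periods per year m = 2; per-period yield y/m = 0.013000
Number of cashflows N = 4
Cashflows (t years, CF_t, discount factor 1/(1+y/m)^(m*t), PV):
  t = 0.5000: CF_t = 1.600000, DF = 0.987167, PV = 1.579467
  t = 1.0000: CF_t = 1.600000, DF = 0.974498, PV = 1.559197
  t = 1.5000: CF_t = 1.600000, DF = 0.961992, PV = 1.539188
  t = 2.0000: CF_t = 101.600000, DF = 0.949647, PV = 96.484139
Price P = sum_t PV_t = 101.161991

Answer: Price = 101.1620


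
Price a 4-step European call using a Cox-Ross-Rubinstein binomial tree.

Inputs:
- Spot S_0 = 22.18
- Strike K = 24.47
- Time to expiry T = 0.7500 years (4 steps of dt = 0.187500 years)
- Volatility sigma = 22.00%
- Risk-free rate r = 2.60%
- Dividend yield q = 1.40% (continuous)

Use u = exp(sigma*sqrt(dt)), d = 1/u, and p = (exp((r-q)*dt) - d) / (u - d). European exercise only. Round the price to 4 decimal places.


dt = T/N = 0.187500
u = exp(sigma*sqrt(dt)) = 1.099948; d = 1/u = 0.909134
p = (exp((r-q)*dt) - d) / (u - d) = 0.488007
Discount per step: exp(-r*dt) = 0.995137
Stock lattice S(k, i) with i counting down-moves:
  k=0: S(0,0) = 22.1800
  k=1: S(1,0) = 24.3968; S(1,1) = 20.1646
  k=2: S(2,0) = 26.8353; S(2,1) = 22.1800; S(2,2) = 18.3323
  k=3: S(3,0) = 29.5174; S(3,1) = 24.3968; S(3,2) = 20.1646; S(3,3) = 16.6665
  k=4: S(4,0) = 32.4676; S(4,1) = 26.8353; S(4,2) = 22.1800; S(4,3) = 18.3323; S(4,4) = 15.1521
Terminal payoffs V(N, i) = max(S_T - K, 0):
  V(4,0) = 7.997583; V(4,1) = 2.365257; V(4,2) = 0.000000; V(4,3) = 0.000000; V(4,4) = 0.000000
Backward induction: V(k, i) = exp(-r*dt) * [p * V(k+1, i) + (1-p) * V(k+1, i+1)].
  V(3,0) = exp(-r*dt) * [p*7.997583 + (1-p)*2.365257] = 5.089003
  V(3,1) = exp(-r*dt) * [p*2.365257 + (1-p)*0.000000] = 1.148649
  V(3,2) = exp(-r*dt) * [p*0.000000 + (1-p)*0.000000] = 0.000000
  V(3,3) = exp(-r*dt) * [p*0.000000 + (1-p)*0.000000] = 0.000000
  V(2,0) = exp(-r*dt) * [p*5.089003 + (1-p)*1.148649] = 3.056632
  V(2,1) = exp(-r*dt) * [p*1.148649 + (1-p)*0.000000] = 0.557823
  V(2,2) = exp(-r*dt) * [p*0.000000 + (1-p)*0.000000] = 0.000000
  V(1,0) = exp(-r*dt) * [p*3.056632 + (1-p)*0.557823] = 1.768617
  V(1,1) = exp(-r*dt) * [p*0.557823 + (1-p)*0.000000] = 0.270898
  V(0,0) = exp(-r*dt) * [p*1.768617 + (1-p)*0.270898] = 0.996923

Answer: Price = V(0,0) = 0.9969


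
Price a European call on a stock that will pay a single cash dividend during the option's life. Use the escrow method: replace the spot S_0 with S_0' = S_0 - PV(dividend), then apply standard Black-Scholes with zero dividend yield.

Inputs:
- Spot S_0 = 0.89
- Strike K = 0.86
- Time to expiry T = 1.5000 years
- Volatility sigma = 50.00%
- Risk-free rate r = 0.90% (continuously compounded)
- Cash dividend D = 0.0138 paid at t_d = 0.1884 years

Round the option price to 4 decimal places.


Answer: Price = 0.2216

Derivation:
PV(D) = D * exp(-r * t_d) = 0.0138 * 0.99830584 = 0.01377662
S_0' = S_0 - PV(D) = 0.8900 - 0.01377662 = 0.87622338
d1 = (ln(S_0'/K) + (r + sigma^2/2)*T) / (sigma*sqrt(T)) = 0.35875009
d2 = d1 - sigma*sqrt(T) = -0.25362234
exp(-rT) = 0.98659072
N(d1) = 0.64010897; N(d2) = 0.39989367
C = S_0' * N(d1) - K * exp(-rT) * N(d2) = 0.87622338 * 0.64010897 - 0.8600 * 0.98659072 * 0.39989367 = 0.2216


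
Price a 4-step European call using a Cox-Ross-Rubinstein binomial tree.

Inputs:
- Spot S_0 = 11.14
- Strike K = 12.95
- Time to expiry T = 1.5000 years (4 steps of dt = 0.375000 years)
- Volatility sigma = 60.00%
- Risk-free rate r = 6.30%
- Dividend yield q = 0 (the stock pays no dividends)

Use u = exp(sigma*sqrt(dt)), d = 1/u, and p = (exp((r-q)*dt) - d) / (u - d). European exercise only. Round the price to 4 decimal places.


Answer: Price = V(0,0) = 3.0141

Derivation:
dt = T/N = 0.375000
u = exp(sigma*sqrt(dt)) = 1.444009; d = 1/u = 0.692516
p = (exp((r-q)*dt) - d) / (u - d) = 0.440975
Discount per step: exp(-r*dt) = 0.976652
Stock lattice S(k, i) with i counting down-moves:
  k=0: S(0,0) = 11.1400
  k=1: S(1,0) = 16.0863; S(1,1) = 7.7146
  k=2: S(2,0) = 23.2287; S(2,1) = 11.1400; S(2,2) = 5.3425
  k=3: S(3,0) = 33.5425; S(3,1) = 16.0863; S(3,2) = 7.7146; S(3,3) = 3.6998
  k=4: S(4,0) = 48.4356; S(4,1) = 23.2287; S(4,2) = 11.1400; S(4,3) = 5.3425; S(4,4) = 2.5622
Terminal payoffs V(N, i) = max(S_T - K, 0):
  V(4,0) = 35.485648; V(4,1) = 10.278713; V(4,2) = 0.000000; V(4,3) = 0.000000; V(4,4) = 0.000000
Backward induction: V(k, i) = exp(-r*dt) * [p * V(k+1, i) + (1-p) * V(k+1, i+1)].
  V(3,0) = exp(-r*dt) * [p*35.485648 + (1-p)*10.278713] = 20.894836
  V(3,1) = exp(-r*dt) * [p*10.278713 + (1-p)*0.000000] = 4.426831
  V(3,2) = exp(-r*dt) * [p*0.000000 + (1-p)*0.000000] = 0.000000
  V(3,3) = exp(-r*dt) * [p*0.000000 + (1-p)*0.000000] = 0.000000
  V(2,0) = exp(-r*dt) * [p*20.894836 + (1-p)*4.426831] = 11.415905
  V(2,1) = exp(-r*dt) * [p*4.426831 + (1-p)*0.000000] = 1.906546
  V(2,2) = exp(-r*dt) * [p*0.000000 + (1-p)*0.000000] = 0.000000
  V(1,0) = exp(-r*dt) * [p*11.415905 + (1-p)*1.906546] = 5.957518
  V(1,1) = exp(-r*dt) * [p*1.906546 + (1-p)*0.000000] = 0.821110
  V(0,0) = exp(-r*dt) * [p*5.957518 + (1-p)*0.821110] = 3.014084
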